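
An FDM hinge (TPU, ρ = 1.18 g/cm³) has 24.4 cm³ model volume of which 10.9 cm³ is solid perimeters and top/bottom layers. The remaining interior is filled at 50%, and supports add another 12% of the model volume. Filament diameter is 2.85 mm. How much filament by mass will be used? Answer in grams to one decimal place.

24.3 g

Infill region: 24.4 − 10.9 → 13.5 cm³.
Infill volume = 0.50 × 13.5, so 6.75 cm³.
Support = 0.12 × 24.4, so 2.928 cm³.
Deposited volume: 10.9 + 6.75 + 2.928 → 20.578 cm³.
Mass = 20.578 × 1.18 = 24.28204 g.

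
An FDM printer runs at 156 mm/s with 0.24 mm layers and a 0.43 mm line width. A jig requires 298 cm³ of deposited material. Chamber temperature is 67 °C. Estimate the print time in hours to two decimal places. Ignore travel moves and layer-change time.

5.14 hours

Extrusion cross-section: 0.24 × 0.43 → 0.1032 mm².
Path length: 298000 mm³ / 0.1032 mm² → 2887596.9 mm.
Time extruding = 2887596.9 / 156, so 18510.2 s.
That's 18510.2 s → 5.14 hours.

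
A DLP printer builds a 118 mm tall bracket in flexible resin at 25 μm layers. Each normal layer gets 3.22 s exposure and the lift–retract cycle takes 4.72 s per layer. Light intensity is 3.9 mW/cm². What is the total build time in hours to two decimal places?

Layers = ⌈118/0.025⌉ = 4720.
Each layer takes: 3.22 + 4.72 → 7.94 s.
Build time: 4720 × 7.94 s = 37476.8 s, i.e. 10.41 hours.

10.41 hours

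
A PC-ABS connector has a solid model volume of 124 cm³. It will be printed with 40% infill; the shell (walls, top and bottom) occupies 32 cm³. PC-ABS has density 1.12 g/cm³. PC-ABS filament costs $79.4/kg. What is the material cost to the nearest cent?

Volume inside the shell = 124 − 32 = 92 cm³.
Deposited infill: 0.40 × 92 → 36.8 cm³.
Total printed volume = 32 + 36.8, so 68.8 cm³.
Mass: 68.8 × 1.12 → 77.056 g.
At $79.4/kg: 77.056/1000 × 79.4 = $6.12.

$6.12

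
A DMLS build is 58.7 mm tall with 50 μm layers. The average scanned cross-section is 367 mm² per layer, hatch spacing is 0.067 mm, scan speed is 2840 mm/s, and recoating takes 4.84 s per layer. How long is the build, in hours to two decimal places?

2.21 hours

Number of layers: 58.7 / 0.05 → 1174 (rounded up).
Hatch length per layer: 367 / 0.067 → 5477.6 mm.
Scan time per layer = 5477.6 / 2840 = 1.9287 s.
Per-layer time = 1.9287 + 4.84, so 6.7687 s.
Build time = 1174 × 6.7687 = 7946.4538 s = 2.21 hours.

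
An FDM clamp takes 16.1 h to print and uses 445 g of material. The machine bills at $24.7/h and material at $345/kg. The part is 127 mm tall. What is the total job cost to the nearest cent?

$551.20

Machine-time cost = 24.7 × 16.1, so $397.67.
Material charge: 345 × 445/1000 → $153.525.
Total = 397.67 + 153.525 = 551.195 ≈ $551.20.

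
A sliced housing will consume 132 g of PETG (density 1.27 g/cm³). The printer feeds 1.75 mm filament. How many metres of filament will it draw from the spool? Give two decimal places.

Extruded volume: 132/1.27 = 103.937 cm³ (103937 mm³).
A = π r² = π × 0.875² = 2.4053 mm².
L = V/A = 103937/2.4053 = 43211.66 mm → 43.21 m.

43.21 m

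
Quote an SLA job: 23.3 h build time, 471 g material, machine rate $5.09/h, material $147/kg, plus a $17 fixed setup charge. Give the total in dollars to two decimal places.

$204.83

Machine cost: 5.09 × 23.3 → $118.597.
Material charge = 147 × 471/1000 = $69.237.
Total = 118.597 + 69.237 + 17 = 204.834 ≈ $204.83.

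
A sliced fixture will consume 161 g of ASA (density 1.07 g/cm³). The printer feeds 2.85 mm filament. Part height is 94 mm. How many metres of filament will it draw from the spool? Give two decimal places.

23.59 m

Extruded volume: 161/1.07 = 150.4673 cm³ (150467.3 mm³).
Filament cross-section = π × (2.85/2)² = 6.3794 mm².
Length = 150467.3 / 6.3794 = 23586.43 mm = 23.59 m.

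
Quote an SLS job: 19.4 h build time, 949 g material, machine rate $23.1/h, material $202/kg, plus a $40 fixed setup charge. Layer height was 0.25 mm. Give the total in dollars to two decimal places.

Machine cost = 23.1 × 19.4, so $448.14.
Material charge = 202 × 949/1000 = $191.698.
Adding setup: 448.14 + 191.698 + 40 → 679.838 ≈ $679.84.

$679.84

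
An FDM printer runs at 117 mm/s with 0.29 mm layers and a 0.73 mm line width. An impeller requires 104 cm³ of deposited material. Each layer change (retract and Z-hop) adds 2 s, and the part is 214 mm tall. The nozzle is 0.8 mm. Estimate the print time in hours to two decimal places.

1.58 hours

Extrusion cross-section: 0.29 × 0.73 → 0.2117 mm².
Total extruded path = 104000/0.2117 = 491261.2 mm.
Extrusion time: 491261.2 / 117 → 4198.8 s.
Layer count = ceil(214 / 0.29) = 738.
Layer-change overhead: 738 × 2 → 1476 s.
Altogether 4198.8 + 1476 = 5674.8 s, i.e. 1.58 hours.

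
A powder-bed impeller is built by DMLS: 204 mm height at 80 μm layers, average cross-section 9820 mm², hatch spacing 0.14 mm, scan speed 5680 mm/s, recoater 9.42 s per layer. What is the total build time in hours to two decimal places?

Layers = ⌈204/0.08⌉ = 2550.
Per-layer scan distance: 9820 / 0.14 → 70142.9 mm.
Per-layer scan time = 70142.9 / 5680 = 12.3491 s.
Time per layer = 12.3491 + 9.42 = 21.7691 s.
Total: 2550 × 21.7691 s = 55511.205 s → 15.42 hours.

15.42 hours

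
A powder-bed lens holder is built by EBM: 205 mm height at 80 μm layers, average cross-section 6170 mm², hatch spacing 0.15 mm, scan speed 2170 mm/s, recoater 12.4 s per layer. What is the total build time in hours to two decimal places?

Layers = ⌈205/0.08⌉ = 2563.
Hatch length per layer = 6170 / 0.15 = 41133.3 mm.
Beam time per layer = 41133.3 / 2170, so 18.9554 s.
Per-layer time = 18.9554 + 12.4, so 31.3554 s.
Build time = 2563 × 31.3554 = 80363.8902 s = 22.32 hours.

22.32 hours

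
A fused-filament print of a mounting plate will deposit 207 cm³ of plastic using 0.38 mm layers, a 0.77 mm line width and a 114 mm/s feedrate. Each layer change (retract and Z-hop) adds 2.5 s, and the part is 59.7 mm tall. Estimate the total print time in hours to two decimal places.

Bead cross-section: 0.38 × 0.77 → 0.2926 mm².
Toolpath length = 207 cm³ / 0.2926 mm² = 207000 / 0.2926 = 707450.4 mm.
Time extruding = 707450.4 / 114, so 6205.7 s.
Layer count = ceil(59.7 / 0.38) = 158.
Z-hop total = 158 × 2.5, so 395 s.
Altogether 6205.7 + 395 = 6600.7 s, i.e. 1.83 hours.

1.83 hours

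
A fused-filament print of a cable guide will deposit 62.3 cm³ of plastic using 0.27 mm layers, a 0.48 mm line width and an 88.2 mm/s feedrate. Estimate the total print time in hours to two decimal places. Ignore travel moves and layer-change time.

1.51 hours

Extrusion cross-section = 0.27 × 0.48, so 0.1296 mm².
Total extruded path = 62300/0.1296 = 480709.9 mm.
Time extruding: 480709.9 / 88.2 → 5450.2 s.
5450.2 s = 1.51 hours.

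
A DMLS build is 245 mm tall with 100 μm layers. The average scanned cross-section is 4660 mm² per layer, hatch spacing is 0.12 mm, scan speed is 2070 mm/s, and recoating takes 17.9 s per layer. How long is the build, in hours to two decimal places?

Layer count = ceil(245 / 0.1) = 2450.
Scan path per layer = 4660 / 0.12, so 38833.3 mm.
Laser time per layer = 38833.3 / 2070, so 18.76 s.
Per-layer time = 18.76 + 17.9 = 36.66 s.
Build time = 2450 × 36.66 = 89817 s = 24.95 hours.

24.95 hours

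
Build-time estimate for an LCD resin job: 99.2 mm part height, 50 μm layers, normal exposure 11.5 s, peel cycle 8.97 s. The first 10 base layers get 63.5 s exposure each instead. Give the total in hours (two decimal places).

Layers = ⌈99.2/0.05⌉ = 1984.
Burn-in layers = 10 × (63.5 + 8.97), so 724.7 s.
Regular layers: 1974 × (11.5 + 8.97) → 40407.78 s.
Total = 724.7 + 40407.78 = 41132.48 s = 11.43 hours.

11.43 hours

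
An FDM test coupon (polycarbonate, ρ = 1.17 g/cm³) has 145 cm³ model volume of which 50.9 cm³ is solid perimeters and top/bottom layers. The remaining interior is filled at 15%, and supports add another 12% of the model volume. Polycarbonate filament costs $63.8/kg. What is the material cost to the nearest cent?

Volume inside the shell = 145 − 50.9, so 94.1 cm³.
Infill volume = 0.15 × 94.1 = 14.115 cm³.
Support: 0.12 × 145 → 17.4 cm³.
Deposited volume = 50.9 + 14.115 + 17.4, so 82.415 cm³.
Mass = 82.415 × 1.17 = 96.42555 g.
At $63.8/kg: 96.42555/1000 × 63.8 = $6.15.

$6.15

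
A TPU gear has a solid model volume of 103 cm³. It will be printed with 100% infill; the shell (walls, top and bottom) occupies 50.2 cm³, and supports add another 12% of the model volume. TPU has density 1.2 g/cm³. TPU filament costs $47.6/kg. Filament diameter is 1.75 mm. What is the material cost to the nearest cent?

$6.59

Infill region = 103 − 50.2, so 52.8 cm³.
Infill deposited = 1.00 × 52.8, so 52.8 cm³.
Support = 0.12 × 103 = 12.36 cm³.
Deposited volume = 50.2 + 52.8 + 12.36 = 115.36 cm³.
Mass = 115.36 × 1.2 = 138.432 g.
At $47.6/kg: 138.432/1000 × 47.6 = $6.59.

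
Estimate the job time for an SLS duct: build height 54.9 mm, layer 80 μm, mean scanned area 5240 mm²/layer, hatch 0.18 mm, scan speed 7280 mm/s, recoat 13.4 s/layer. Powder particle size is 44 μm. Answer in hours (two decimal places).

Layer count = ceil(54.9 / 0.08) = 687.
Scan path per layer: 5240 / 0.18 → 29111.1 mm.
Per-layer scan time = 29111.1 / 7280 = 3.9988 s.
Time per layer = 3.9988 + 13.4, so 17.3988 s.
Build time = 687 × 17.3988 = 11952.9756 s = 3.32 hours.

3.32 hours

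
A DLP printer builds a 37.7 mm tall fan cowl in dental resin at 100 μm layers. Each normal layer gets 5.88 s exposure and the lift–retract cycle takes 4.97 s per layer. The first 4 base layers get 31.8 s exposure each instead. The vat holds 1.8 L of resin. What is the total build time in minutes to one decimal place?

Layers = ⌈37.7/0.1⌉ = 377.
Burn-in layers = 4 × (31.8 + 4.97), so 147.08 s.
Normal layers = 373 × (5.88 + 4.97), so 4047.05 s.
Sum: 147.08 + 4047.05 = 4194.13 s → 69.9 minutes.

69.9 minutes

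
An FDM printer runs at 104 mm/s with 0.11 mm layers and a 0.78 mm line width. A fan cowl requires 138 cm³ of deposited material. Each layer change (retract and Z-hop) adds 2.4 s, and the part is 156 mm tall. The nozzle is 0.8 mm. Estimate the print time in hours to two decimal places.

Bead cross-section: 0.11 × 0.78 → 0.0858 mm².
Path length: 138000 mm³ / 0.0858 mm² → 1608391.6 mm.
Print-move time = 1608391.6 / 104 = 15465.3 s.
Number of layers: 156 / 0.11 → 1419 (rounded up).
Z-hop total = 1419 × 2.4 = 3405.6 s.
Total = 15465.3 + 3405.6 = 18870.9 s = 5.24 hours.

5.24 hours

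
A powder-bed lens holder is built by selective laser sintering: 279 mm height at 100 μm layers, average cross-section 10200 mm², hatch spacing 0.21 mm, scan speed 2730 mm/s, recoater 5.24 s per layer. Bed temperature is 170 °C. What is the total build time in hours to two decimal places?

Layers = ⌈279/0.1⌉ = 2790.
Scan path per layer = 10200 / 0.21 = 48571.4 mm.
Per-layer scan time: 48571.4 / 2730 → 17.7917 s.
Time per layer = 17.7917 + 5.24 = 23.0317 s.
Total: 2790 × 23.0317 s = 64258.443 s → 17.85 hours.

17.85 hours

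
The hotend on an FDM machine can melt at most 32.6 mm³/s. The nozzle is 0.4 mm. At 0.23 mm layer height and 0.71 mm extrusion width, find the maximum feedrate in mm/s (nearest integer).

A: 0.23 × 0.71 → 0.1633 mm².
v_max = Q/A = 32.6/0.1633 = 199.63 mm/s → 200 mm/s.

200 mm/s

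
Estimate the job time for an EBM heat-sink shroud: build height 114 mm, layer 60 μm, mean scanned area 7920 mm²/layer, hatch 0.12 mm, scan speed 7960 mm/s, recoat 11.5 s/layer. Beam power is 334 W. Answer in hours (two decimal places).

10.45 hours

Layer count = ceil(114 / 0.06) = 1900.
Scan path per layer: 7920 / 0.12 → 66000 mm.
Per-layer scan time = 66000 / 7960, so 8.2915 s.
Time per layer: 8.2915 + 11.5 → 19.7915 s.
Total: 1900 × 19.7915 s = 37603.85 s → 10.45 hours.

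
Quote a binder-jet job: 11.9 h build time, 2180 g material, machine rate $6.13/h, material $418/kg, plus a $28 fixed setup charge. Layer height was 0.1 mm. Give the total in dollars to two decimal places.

Machine-time cost = 6.13 × 11.9, so $72.947.
Material charge = 418 × 2180/1000, so $911.24.
Total = 72.947 + 911.24 + 28 = 1012.187 ≈ $1012.19.

$1012.19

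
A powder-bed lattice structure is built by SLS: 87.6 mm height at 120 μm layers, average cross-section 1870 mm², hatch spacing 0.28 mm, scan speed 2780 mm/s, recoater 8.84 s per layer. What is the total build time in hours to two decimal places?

2.28 hours

Layers = ⌈87.6/0.12⌉ = 730.
Scan path per layer = 1870 / 0.28, so 6678.6 mm.
Scan time per layer = 6678.6 / 2780 = 2.4024 s.
Per-layer time = 2.4024 + 8.84 = 11.2424 s.
730 layers × 11.2424 s/layer = 8206.952 s, i.e. 2.28 hours.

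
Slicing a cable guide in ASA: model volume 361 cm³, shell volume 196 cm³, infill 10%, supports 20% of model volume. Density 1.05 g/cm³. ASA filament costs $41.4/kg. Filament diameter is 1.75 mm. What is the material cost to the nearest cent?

$12.38

Infill region: 361 − 196 → 165 cm³.
Infill deposited = 0.10 × 165, so 16.5 cm³.
Support: 0.20 × 361 → 72.2 cm³.
Total extruded = 196 + 16.5 + 72.2, so 284.7 cm³.
Mass = 284.7 × 1.05, so 298.935 g.
Cost = 298.935 g / 1000 × $41.4/kg = $12.38.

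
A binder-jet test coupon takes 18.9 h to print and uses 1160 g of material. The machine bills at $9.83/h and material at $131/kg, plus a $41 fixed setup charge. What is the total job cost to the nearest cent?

$378.75

Time charge: 9.83 × 18.9 → $185.787.
Material cost = 131 × 1160/1000 = $151.96.
Total = 185.787 + 151.96 + 41 = 378.747 ≈ $378.75.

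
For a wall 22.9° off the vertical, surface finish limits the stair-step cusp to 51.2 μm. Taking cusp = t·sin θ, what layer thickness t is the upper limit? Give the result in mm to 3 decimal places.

0.132 mm

sin(22.9°) = 0.3891; t_max = 0.0512/0.3891 = 0.132 mm.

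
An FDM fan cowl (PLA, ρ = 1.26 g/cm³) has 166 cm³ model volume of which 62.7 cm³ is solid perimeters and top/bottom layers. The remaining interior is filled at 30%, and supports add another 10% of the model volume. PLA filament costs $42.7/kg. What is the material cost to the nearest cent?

Infill region = 166 − 62.7 = 103.3 cm³.
Infill deposited: 0.30 × 103.3 → 30.99 cm³.
Support = 0.10 × 166, so 16.6 cm³.
Total printed volume: 62.7 + 30.99 + 16.6 → 110.29 cm³.
Mass = 110.29 × 1.26, so 138.9654 g.
At $42.7/kg: 138.9654/1000 × 42.7 = $5.93.

$5.93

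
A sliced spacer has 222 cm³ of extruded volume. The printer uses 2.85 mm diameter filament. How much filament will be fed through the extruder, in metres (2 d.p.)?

34.80 m

Filament cross-section = π × (2.85/2)² = 6.3794 mm².
L = 222000 mm³ / 6.3794 mm² = 34799.51 mm, i.e. 34.80 m.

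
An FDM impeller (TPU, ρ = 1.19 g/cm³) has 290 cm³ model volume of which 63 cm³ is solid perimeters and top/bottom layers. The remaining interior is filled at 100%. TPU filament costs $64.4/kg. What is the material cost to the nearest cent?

$22.22

Volume inside the shell: 290 − 63 → 227 cm³.
Deposited infill = 1.00 × 227 = 227 cm³.
Deposited volume = 63 + 227, so 290 cm³.
Mass = 290 × 1.19 = 345.1 g.
Cost = 345.1 g / 1000 × $64.4/kg = $22.22.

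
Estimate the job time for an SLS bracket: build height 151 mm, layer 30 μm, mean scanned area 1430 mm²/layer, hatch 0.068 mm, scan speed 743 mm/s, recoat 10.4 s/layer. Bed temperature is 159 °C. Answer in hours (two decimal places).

Layer count = ceil(151 / 0.03) = 5034.
Scan path per layer = 1430 / 0.068, so 21029.4 mm.
Per-layer scan time: 21029.4 / 743 → 28.3034 s.
Layer cycle = 28.3034 + 10.4, so 38.7034 s.
Total: 5034 × 38.7034 s = 194832.9156 s → 54.12 hours.

54.12 hours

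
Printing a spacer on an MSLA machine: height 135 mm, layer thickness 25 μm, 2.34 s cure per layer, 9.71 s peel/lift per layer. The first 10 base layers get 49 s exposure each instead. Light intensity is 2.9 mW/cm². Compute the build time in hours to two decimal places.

18.20 hours

Number of layers: 135 / 0.025 → 5400 (rounded up).
Burn-in layers = 10 × (49 + 9.71), so 587.1 s.
Remaining layers: 5390 × (2.34 + 9.71) → 64949.5 s.
Total = 587.1 + 64949.5 = 65536.6 s = 18.20 hours.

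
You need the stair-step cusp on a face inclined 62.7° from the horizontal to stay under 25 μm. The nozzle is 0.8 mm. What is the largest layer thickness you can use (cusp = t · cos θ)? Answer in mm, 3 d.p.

0.055 mm

cos(62.7°) = 0.4586; t_max = 0.025/0.4586 = 0.055 mm.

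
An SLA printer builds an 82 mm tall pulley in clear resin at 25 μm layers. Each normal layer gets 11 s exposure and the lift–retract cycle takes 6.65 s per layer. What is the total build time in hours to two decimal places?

16.08 hours

Number of layers: 82 / 0.025 → 3280 (rounded up).
Per-layer time = 11 + 6.65 = 17.65 s.
Build time: 3280 × 17.65 s = 57892 s, i.e. 16.08 hours.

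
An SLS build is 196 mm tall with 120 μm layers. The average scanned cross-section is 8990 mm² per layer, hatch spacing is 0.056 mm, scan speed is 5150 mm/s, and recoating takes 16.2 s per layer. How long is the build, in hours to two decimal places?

21.50 hours

Layers = ⌈196/0.12⌉ = 1634.
Per-layer scan distance: 8990 / 0.056 → 160535.7 mm.
Per-layer scan time: 160535.7 / 5150 → 31.172 s.
Time per layer = 31.172 + 16.2 = 47.372 s.
Total: 1634 × 47.372 s = 77405.848 s → 21.50 hours.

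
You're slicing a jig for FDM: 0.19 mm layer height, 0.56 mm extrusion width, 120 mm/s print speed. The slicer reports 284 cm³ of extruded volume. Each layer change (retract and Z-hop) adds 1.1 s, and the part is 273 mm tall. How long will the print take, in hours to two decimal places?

6.62 hours

Extrusion cross-section: 0.19 × 0.56 → 0.1064 mm².
Path length: 284000 mm³ / 0.1064 mm² → 2669172.9 mm.
Extrusion time = 2669172.9 / 120 = 22243.1 s.
Layers = ⌈273/0.19⌉ = 1437.
Non-print overhead = 1437 × 1.1 = 1580.7 s.
Total = 22243.1 + 1580.7 = 23823.8 s = 6.62 hours.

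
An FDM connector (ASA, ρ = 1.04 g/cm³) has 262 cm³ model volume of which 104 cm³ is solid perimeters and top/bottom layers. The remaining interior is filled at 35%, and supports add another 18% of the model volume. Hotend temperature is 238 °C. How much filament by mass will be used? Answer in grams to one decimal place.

Infill region = 262 − 104 = 158 cm³.
Deposited infill = 0.35 × 158 = 55.3 cm³.
Support: 0.18 × 262 → 47.16 cm³.
Total extruded = 104 + 55.3 + 47.16, so 206.46 cm³.
Mass: 206.46 × 1.04 → 214.7184 g.

214.7 g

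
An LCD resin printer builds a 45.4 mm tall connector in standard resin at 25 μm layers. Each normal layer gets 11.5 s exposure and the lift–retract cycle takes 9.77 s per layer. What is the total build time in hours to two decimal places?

Number of layers: 45.4 / 0.025 → 1816 (rounded up).
Each layer takes = 11.5 + 9.77, so 21.27 s.
Total = 1816 × 21.27 = 38626.32 s = 10.73 hours.

10.73 hours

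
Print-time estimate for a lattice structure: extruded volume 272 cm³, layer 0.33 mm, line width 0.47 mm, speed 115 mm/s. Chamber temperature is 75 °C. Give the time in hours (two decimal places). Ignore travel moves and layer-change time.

4.24 hours

Bead cross-section = 0.33 × 0.47 = 0.1551 mm².
Total extruded path = 272000/0.1551 = 1753707.3 mm.
Extrusion time = 1753707.3 / 115 = 15249.6 s.
Converting: 15249.6 s = 4.24 hours.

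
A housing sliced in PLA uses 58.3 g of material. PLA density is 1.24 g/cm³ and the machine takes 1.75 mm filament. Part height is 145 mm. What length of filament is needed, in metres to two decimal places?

19.55 m

Extruded volume: 58.3/1.24 = 47.0161 cm³ (47016.1 mm³).
Cross-section of 1.75 mm filament: π·(1.75/2)² = 2.4053 mm².
L = V/A = 47016.1/2.4053 = 19546.88 mm → 19.55 m.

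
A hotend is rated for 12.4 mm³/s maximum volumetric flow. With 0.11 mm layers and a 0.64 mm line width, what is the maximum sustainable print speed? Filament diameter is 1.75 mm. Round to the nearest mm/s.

A = 0.11 × 0.64 = 0.0704 mm².
v_max = Q/A = 12.4/0.0704 = 176.14 mm/s → 176 mm/s.

176 mm/s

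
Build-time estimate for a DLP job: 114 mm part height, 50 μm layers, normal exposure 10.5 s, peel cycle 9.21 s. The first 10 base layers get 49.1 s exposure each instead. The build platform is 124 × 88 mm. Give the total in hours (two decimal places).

12.59 hours

Layer count = ceil(114 / 0.05) = 2280.
Burn-in layers = 10 × (49.1 + 9.21) = 583.1 s.
Normal layers = 2270 × (10.5 + 9.21), so 44741.7 s.
Sum: 583.1 + 44741.7 = 45324.8 s → 12.59 hours.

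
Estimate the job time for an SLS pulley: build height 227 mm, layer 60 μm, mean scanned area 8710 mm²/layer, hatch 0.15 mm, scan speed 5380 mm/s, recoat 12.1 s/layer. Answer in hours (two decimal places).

24.06 hours

Layers = ⌈227/0.06⌉ = 3784.
Hatch length per layer = 8710 / 0.15 = 58066.7 mm.
Per-layer scan time: 58066.7 / 5380 → 10.7931 s.
Per-layer time = 10.7931 + 12.1 = 22.8931 s.
Total: 3784 × 22.8931 s = 86627.4904 s → 24.06 hours.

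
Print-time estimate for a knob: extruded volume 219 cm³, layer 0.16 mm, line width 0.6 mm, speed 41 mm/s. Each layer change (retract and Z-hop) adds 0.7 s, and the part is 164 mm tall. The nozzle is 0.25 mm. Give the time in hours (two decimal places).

15.65 hours

Line area: 0.16 × 0.6 → 0.096 mm².
Total extruded path = 219000/0.096 = 2281250 mm.
Extrusion time = 2281250 / 41 = 55640.2 s.
Number of layers: 164 / 0.16 → 1025 (rounded up).
Z-hop total: 1025 × 0.7 → 717.5 s.
Total = 55640.2 + 717.5 = 56357.7 s = 15.65 hours.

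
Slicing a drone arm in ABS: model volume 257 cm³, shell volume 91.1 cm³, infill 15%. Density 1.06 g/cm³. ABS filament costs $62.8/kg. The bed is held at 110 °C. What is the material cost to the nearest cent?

Interior volume = 257 − 91.1 = 165.9 cm³.
Infill volume = 0.15 × 165.9, so 24.885 cm³.
Deposited volume: 91.1 + 24.885 → 115.985 cm³.
Mass: 115.985 × 1.06 → 122.9441 g.
At $62.8/kg: 122.9441/1000 × 62.8 = $7.72.

$7.72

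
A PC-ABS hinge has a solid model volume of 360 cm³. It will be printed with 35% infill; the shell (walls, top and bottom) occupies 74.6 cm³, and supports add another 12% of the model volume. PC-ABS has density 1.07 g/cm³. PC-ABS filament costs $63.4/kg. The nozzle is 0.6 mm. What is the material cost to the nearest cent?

$14.77

Interior volume = 360 − 74.6, so 285.4 cm³.
Infill volume = 0.35 × 285.4, so 99.89 cm³.
Support = 0.12 × 360, so 43.2 cm³.
Deposited volume = 74.6 + 99.89 + 43.2 = 217.69 cm³.
Mass = 217.69 × 1.07 = 232.9283 g.
At $63.4/kg: 232.9283/1000 × 63.4 = $14.77.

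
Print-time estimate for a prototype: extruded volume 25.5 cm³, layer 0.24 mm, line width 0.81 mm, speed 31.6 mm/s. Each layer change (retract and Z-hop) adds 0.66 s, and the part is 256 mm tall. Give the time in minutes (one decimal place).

Extrusion cross-section = 0.24 × 0.81, so 0.1944 mm².
Path length: 25500 mm³ / 0.1944 mm² → 131172.8 mm.
Time extruding: 131172.8 / 31.6 → 4151 s.
Number of layers: 256 / 0.24 → 1067 (rounded up).
Z-hop total: 1067 × 0.66 → 704.22 s.
Altogether 4151 + 704.22 = 4855.22 s, i.e. 80.9 minutes.

80.9 minutes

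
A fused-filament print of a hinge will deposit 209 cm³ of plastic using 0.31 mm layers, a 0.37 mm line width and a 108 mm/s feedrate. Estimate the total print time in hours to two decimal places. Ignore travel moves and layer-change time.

4.69 hours

Extrusion cross-section = 0.31 × 0.37 = 0.1147 mm².
Path length: 209000 mm³ / 0.1147 mm² → 1822144.7 mm.
Extrusion time: 1822144.7 / 108 → 16871.7 s.
Converting: 16871.7 s = 4.69 hours.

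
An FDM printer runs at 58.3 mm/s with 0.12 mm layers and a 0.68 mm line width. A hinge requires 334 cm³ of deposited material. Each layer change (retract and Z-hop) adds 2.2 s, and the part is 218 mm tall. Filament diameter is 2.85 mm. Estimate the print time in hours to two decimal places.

Bead cross-section: 0.12 × 0.68 → 0.0816 mm².
Path length: 334000 mm³ / 0.0816 mm² → 4093137.3 mm.
Time extruding = 4093137.3 / 58.3 = 70208.2 s.
Layer count = ceil(218 / 0.12) = 1817.
Non-print overhead = 1817 × 2.2, so 3997.4 s.
Altogether 70208.2 + 3997.4 = 74205.6 s, i.e. 20.61 hours.

20.61 hours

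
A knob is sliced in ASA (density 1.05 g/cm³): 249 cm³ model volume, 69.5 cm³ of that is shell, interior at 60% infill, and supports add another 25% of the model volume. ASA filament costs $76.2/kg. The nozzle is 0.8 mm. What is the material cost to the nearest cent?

Volume inside the shell = 249 − 69.5 = 179.5 cm³.
Infill volume = 0.60 × 179.5, so 107.7 cm³.
Support = 0.25 × 249 = 62.25 cm³.
Total extruded = 69.5 + 107.7 + 62.25 = 239.45 cm³.
Mass: 239.45 × 1.05 → 251.4225 g.
Cost = 251.4225 g / 1000 × $76.2/kg = $19.16.

$19.16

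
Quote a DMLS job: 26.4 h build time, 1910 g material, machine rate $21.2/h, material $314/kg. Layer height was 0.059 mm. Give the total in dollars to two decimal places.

$1159.42

Time charge = 21.2 × 26.4, so $559.68.
Material cost: 314 × 1910/1000 → $599.74.
Job cost: 559.68 + 599.74 = $1159.42.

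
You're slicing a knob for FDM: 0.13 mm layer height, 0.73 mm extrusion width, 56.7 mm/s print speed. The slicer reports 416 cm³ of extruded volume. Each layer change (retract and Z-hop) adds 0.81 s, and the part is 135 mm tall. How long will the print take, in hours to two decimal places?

21.71 hours

Bead cross-section = 0.13 × 0.73 = 0.0949 mm².
Total extruded path = 416000/0.0949 = 4383561.6 mm.
Print-move time = 4383561.6 / 56.7, so 77311.5 s.
Layer count = ceil(135 / 0.13) = 1039.
Layer-change overhead = 1039 × 0.81, so 841.59 s.
Altogether 77311.5 + 841.59 = 78153.09 s, i.e. 21.71 hours.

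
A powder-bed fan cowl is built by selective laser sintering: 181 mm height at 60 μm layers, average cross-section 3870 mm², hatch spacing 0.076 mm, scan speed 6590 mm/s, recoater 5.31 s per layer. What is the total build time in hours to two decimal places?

Layers = ⌈181/0.06⌉ = 3017.
Scan path per layer: 3870 / 0.076 → 50921.1 mm.
Per-layer scan time: 50921.1 / 6590 → 7.727 s.
Time per layer: 7.727 + 5.31 → 13.037 s.
Build time = 3017 × 13.037 = 39332.629 s = 10.93 hours.

10.93 hours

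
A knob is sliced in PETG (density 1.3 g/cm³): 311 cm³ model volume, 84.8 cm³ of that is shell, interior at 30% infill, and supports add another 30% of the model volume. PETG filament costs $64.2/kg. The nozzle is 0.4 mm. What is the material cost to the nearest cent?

$20.53

Volume inside the shell: 311 − 84.8 → 226.2 cm³.
Infill deposited = 0.30 × 226.2, so 67.86 cm³.
Support: 0.30 × 311 → 93.3 cm³.
Deposited volume = 84.8 + 67.86 + 93.3 = 245.96 cm³.
Mass: 245.96 × 1.3 → 319.748 g.
Cost = 319.748 g / 1000 × $64.2/kg = $20.53.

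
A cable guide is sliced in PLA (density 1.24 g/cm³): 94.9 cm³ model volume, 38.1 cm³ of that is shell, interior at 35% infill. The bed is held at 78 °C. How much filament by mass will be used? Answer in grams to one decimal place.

71.9 g

Volume inside the shell = 94.9 − 38.1 = 56.8 cm³.
Infill deposited = 0.35 × 56.8 = 19.88 cm³.
Deposited volume = 38.1 + 19.88 = 57.98 cm³.
Mass: 57.98 × 1.24 → 71.8952 g.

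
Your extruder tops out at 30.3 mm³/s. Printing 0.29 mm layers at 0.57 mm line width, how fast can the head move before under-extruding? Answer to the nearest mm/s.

183 mm/s

Bead cross-section = 0.29 × 0.57 = 0.1653 mm².
v_max = Q/A = 30.3/0.1653 = 183.30 mm/s → 183 mm/s.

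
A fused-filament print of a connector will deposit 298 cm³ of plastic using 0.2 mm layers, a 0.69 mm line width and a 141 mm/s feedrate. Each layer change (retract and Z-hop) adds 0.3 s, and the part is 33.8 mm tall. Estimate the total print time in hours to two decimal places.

Bead cross-section = 0.2 × 0.69, so 0.138 mm².
Total extruded path = 298000/0.138 = 2159420.3 mm.
Print-move time = 2159420.3 / 141, so 15315 s.
Number of layers: 33.8 / 0.2 → 169 (rounded up).
Z-hop total: 169 × 0.3 → 50.7 s.
Total = 15315 + 50.7 = 15365.7 s = 4.27 hours.

4.27 hours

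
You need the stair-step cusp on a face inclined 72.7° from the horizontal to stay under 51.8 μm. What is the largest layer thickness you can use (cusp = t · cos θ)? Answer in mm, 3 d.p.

t = h_c / cos θ = 0.0518 / 0.2974 = 0.174 mm.

0.174 mm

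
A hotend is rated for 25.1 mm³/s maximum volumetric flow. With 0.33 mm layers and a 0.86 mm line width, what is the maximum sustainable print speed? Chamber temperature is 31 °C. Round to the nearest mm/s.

Extrusion cross-section: 0.33 × 0.86 → 0.2838 mm².
Max speed = 25.1 / 0.2838 = 88.44 ≈ 88 mm/s.

88 mm/s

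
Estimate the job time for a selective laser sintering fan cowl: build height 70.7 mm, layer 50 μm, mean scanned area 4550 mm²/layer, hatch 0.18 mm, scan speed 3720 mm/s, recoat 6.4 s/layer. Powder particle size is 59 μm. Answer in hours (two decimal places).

Layer count = ceil(70.7 / 0.05) = 1414.
Scan path per layer: 4550 / 0.18 → 25277.8 mm.
Laser time per layer = 25277.8 / 3720 = 6.7951 s.
Per-layer time: 6.7951 + 6.4 → 13.1951 s.
Total: 1414 × 13.1951 s = 18657.8714 s → 5.18 hours.

5.18 hours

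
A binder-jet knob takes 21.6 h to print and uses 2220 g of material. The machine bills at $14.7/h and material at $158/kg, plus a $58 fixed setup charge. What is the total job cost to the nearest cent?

$726.28

Machine cost = 14.7 × 21.6, so $317.52.
Material cost: 158 × 2220/1000 → $350.76.
Adding setup: 317.52 + 350.76 + 58 → $726.28.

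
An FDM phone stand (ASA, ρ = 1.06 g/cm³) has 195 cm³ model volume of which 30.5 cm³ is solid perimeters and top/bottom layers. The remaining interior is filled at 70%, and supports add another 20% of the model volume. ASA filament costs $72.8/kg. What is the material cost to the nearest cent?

Interior volume = 195 − 30.5 = 164.5 cm³.
Infill volume = 0.70 × 164.5 = 115.15 cm³.
Support = 0.20 × 195 = 39 cm³.
Total printed volume: 30.5 + 115.15 + 39 → 184.65 cm³.
Mass: 184.65 × 1.06 → 195.729 g.
Cost = 195.729 g / 1000 × $72.8/kg = $14.25.

$14.25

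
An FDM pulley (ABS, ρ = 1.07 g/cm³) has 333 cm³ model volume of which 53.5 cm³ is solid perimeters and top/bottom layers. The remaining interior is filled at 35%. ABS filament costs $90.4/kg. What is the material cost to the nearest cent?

Volume inside the shell: 333 − 53.5 → 279.5 cm³.
Infill deposited: 0.35 × 279.5 → 97.825 cm³.
Deposited volume: 53.5 + 97.825 → 151.325 cm³.
Mass = 151.325 × 1.07, so 161.91775 g.
Cost = 161.91775 g / 1000 × $90.4/kg = $14.64.

$14.64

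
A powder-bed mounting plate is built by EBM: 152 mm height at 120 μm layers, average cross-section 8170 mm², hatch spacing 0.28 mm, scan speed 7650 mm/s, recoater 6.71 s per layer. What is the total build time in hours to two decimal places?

3.70 hours

Number of layers: 152 / 0.12 → 1267 (rounded up).
Hatch length per layer = 8170 / 0.28, so 29178.6 mm.
Scan time per layer: 29178.6 / 7650 → 3.8142 s.
Per-layer time = 3.8142 + 6.71 = 10.5242 s.
Build time = 1267 × 10.5242 = 13334.1614 s = 3.70 hours.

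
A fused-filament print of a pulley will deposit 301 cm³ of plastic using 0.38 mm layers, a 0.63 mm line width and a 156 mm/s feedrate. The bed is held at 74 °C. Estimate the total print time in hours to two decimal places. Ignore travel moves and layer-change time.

2.24 hours

Bead cross-section = 0.38 × 0.63, so 0.2394 mm².
Path length: 301000 mm³ / 0.2394 mm² → 1257309.9 mm.
Extrusion time = 1257309.9 / 156 = 8059.7 s.
That's 8059.7 s → 2.24 hours.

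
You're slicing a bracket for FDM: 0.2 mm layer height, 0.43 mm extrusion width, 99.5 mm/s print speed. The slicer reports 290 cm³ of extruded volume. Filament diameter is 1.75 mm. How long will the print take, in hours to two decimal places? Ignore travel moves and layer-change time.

Line area = 0.2 × 0.43 = 0.086 mm².
Total extruded path = 290000/0.086 = 3372093 mm.
Extrusion time = 3372093 / 99.5 = 33890.4 s.
In the requested units: 33890.4 s = 9.41 hours.

9.41 hours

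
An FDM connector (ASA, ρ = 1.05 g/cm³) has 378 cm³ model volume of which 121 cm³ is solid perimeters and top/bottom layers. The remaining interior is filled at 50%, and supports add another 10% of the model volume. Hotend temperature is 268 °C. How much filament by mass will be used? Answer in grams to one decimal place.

301.7 g

Infill region: 378 − 121 → 257 cm³.
Infill volume: 0.50 × 257 → 128.5 cm³.
Support: 0.10 × 378 → 37.8 cm³.
Total extruded = 121 + 128.5 + 37.8 = 287.3 cm³.
Mass = 287.3 × 1.05, so 301.665 g.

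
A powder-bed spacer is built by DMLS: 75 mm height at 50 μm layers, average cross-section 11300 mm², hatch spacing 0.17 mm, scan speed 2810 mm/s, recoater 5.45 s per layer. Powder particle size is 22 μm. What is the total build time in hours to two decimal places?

12.13 hours

Layers = ⌈75/0.05⌉ = 1500.
Per-layer scan distance = 11300 / 0.17, so 66470.6 mm.
Laser time per layer = 66470.6 / 2810, so 23.655 s.
Per-layer time = 23.655 + 5.45 = 29.105 s.
Total: 1500 × 29.105 s = 43657.5 s → 12.13 hours.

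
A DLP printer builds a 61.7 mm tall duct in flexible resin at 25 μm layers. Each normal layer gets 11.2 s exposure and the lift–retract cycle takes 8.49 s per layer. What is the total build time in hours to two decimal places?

Layer count = ceil(61.7 / 0.025) = 2468.
Per-layer time = 11.2 + 8.49, so 19.69 s.
Total = 2468 × 19.69 = 48594.92 s = 13.50 hours.

13.50 hours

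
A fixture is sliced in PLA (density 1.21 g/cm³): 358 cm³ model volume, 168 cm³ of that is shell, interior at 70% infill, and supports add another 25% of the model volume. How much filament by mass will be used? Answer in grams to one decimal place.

Interior volume = 358 − 168, so 190 cm³.
Infill deposited = 0.70 × 190, so 133 cm³.
Support = 0.25 × 358, so 89.5 cm³.
Deposited volume: 168 + 133 + 89.5 → 390.5 cm³.
Mass = 390.5 × 1.21, so 472.505 g.

472.5 g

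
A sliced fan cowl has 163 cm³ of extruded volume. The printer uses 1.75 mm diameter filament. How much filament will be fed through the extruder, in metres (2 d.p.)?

67.77 m

Filament cross-section = π × (1.75/2)² = 2.4053 mm².
L = 163000 mm³ / 2.4053 mm² = 67767.01 mm, i.e. 67.77 m.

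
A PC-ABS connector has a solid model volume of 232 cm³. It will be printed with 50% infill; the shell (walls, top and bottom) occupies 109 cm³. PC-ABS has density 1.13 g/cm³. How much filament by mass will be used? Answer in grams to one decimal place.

192.7 g

Interior volume: 232 − 109 → 123 cm³.
Deposited infill = 0.50 × 123 = 61.5 cm³.
Total extruded = 109 + 61.5, so 170.5 cm³.
Mass = 170.5 × 1.13 = 192.665 g.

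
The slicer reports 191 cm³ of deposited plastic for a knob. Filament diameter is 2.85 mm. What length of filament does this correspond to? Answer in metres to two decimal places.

29.94 m

Filament cross-section = π × (2.85/2)² = 6.3794 mm².
Length = 191 cm³ / 6.3794 mm² = 191000 / 6.3794 = 29940.12 mm = 29.94 m.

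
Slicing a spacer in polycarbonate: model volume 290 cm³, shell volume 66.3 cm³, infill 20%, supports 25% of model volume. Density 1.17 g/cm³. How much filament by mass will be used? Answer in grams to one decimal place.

214.7 g

Infill region = 290 − 66.3 = 223.7 cm³.
Infill volume = 0.20 × 223.7, so 44.74 cm³.
Support = 0.25 × 290, so 72.5 cm³.
Total extruded: 66.3 + 44.74 + 72.5 → 183.54 cm³.
Mass = 183.54 × 1.17 = 214.7418 g.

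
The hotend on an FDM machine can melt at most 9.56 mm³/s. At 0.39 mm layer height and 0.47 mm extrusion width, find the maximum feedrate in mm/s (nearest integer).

Bead cross-section = 0.39 × 0.47 = 0.1833 mm².
v_max = Q/A = 9.56/0.1833 = 52.15 mm/s → 52 mm/s.

52 mm/s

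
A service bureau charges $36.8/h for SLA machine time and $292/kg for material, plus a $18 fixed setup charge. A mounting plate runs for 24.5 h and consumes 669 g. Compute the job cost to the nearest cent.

Machine cost = 36.8 × 24.5, so $901.60.
Material charge: 292 × 669/1000 → $195.348.
Total = 901.60 + 195.348 + 18 = 1114.948 ≈ $1114.95.

$1114.95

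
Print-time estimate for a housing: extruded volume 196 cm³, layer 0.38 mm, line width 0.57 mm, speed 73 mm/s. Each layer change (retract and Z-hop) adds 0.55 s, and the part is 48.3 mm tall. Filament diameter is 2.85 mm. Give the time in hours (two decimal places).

Line area = 0.38 × 0.57, so 0.2166 mm².
Total extruded path = 196000/0.2166 = 904893.8 mm.
Time extruding = 904893.8 / 73, so 12395.8 s.
Layers = ⌈48.3/0.38⌉ = 128.
Z-hop total = 128 × 0.55, so 70.4 s.
Total = 12395.8 + 70.4 = 12466.2 s = 3.46 hours.

3.46 hours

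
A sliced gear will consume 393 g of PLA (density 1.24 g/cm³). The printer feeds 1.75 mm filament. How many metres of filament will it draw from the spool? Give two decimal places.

Volume = 393 g / 1.24 g·cm⁻³ = 316.9355 cm³ = 316935.5 mm³.
Cross-section of 1.75 mm filament: π·(1.75/2)² = 2.4053 mm².
L = V/A = 316935.5/2.4053 = 131765.48 mm → 131.77 m.

131.77 m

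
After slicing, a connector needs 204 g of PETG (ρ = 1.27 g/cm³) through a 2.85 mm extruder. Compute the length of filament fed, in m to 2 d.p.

25.18 m

Volume = 204 g / 1.27 g·cm⁻³ = 160.6299 cm³ = 160629.9 mm³.
A = π r² = π × 1.425² = 6.3794 mm².
Length = 160629.9 / 6.3794 = 25179.47 mm = 25.18 m.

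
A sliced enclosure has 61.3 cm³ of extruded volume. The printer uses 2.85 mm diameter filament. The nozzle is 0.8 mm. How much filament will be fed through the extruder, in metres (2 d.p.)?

9.61 m

Cross-section of 2.85 mm filament: π·(2.85/2)² = 6.3794 mm².
L = 61300 mm³ / 6.3794 mm² = 9609.05 mm, i.e. 9.61 m.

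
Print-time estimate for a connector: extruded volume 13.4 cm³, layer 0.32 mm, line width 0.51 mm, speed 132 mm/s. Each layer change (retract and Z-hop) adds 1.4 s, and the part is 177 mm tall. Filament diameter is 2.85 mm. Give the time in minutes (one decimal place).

23.3 minutes

Line area = 0.32 × 0.51 = 0.1632 mm².
Toolpath length = 13.4 cm³ / 0.1632 mm² = 13400 / 0.1632 = 82107.8 mm.
Print-move time: 82107.8 / 132 → 622 s.
Number of layers: 177 / 0.32 → 554 (rounded up).
Non-print overhead = 554 × 1.4, so 775.6 s.
Total = 622 + 775.6 = 1397.6 s = 23.3 minutes.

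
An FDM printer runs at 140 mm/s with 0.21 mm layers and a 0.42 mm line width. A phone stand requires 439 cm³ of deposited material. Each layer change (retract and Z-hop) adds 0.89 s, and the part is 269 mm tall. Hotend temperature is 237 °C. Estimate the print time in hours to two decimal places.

10.19 hours

Line area: 0.21 × 0.42 → 0.0882 mm².
Toolpath length = 439 cm³ / 0.0882 mm² = 439000 / 0.0882 = 4977324.3 mm.
Print-move time = 4977324.3 / 140 = 35552.3 s.
Number of layers: 269 / 0.21 → 1281 (rounded up).
Non-print overhead = 1281 × 0.89, so 1140.09 s.
Altogether 35552.3 + 1140.09 = 36692.39 s, i.e. 10.19 hours.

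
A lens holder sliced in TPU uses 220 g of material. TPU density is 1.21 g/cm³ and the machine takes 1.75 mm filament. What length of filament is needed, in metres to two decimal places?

75.59 m

Extruded volume: 220/1.21 = 181.8182 cm³ (181818.2 mm³).
Filament cross-section = π × (1.75/2)² = 2.4053 mm².
Length = 181818.2 / 2.4053 = 75590.65 mm = 75.59 m.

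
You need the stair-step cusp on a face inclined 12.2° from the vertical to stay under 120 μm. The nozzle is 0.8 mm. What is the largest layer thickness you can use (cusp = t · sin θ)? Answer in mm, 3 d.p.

sin(12.2°) = 0.2113; t_max = 0.12/0.2113 = 0.568 mm.

0.568 mm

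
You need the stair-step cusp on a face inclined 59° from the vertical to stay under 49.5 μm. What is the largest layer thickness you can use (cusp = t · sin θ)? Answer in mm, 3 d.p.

0.058 mm

t = h_c / sin θ = 0.0495 / 0.8572 = 0.058 mm.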